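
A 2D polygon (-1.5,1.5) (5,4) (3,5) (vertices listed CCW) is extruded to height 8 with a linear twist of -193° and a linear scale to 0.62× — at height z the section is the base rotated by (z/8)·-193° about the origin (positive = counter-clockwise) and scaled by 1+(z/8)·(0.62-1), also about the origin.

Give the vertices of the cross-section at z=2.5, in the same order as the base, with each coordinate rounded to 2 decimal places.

Cross-section at z=2.5: (0.49,1.80) (5.24,-2.08) (5.14,-0.11)

t = z/height = 2.5/8 = 0.3125
s = 1 + (scale-1)·z/height = 1 + (0.62-1)·2.5/8 = 0.881250
θ = twist·z/height = -193°·2.5/8 = -60.3125° = -1.052652 rad
cos θ = 0.495269, sin θ = -0.868740 (intermediates below are computed at full precision and shown rounded to 5 d.p.)
v1: (-1.5,1.5) → rotate → (0.56021,2.04601) → ×s → (0.49368,1.80305) → (0.49,1.80)
v2: (5,4) → rotate → (5.95130,-2.36262) → ×s → (5.24459,-2.08206) → (5.24,-2.08)
v3: (3,5) → rotate → (5.82951,-0.12987) → ×s → (5.13725,-0.11445) → (5.14,-0.11)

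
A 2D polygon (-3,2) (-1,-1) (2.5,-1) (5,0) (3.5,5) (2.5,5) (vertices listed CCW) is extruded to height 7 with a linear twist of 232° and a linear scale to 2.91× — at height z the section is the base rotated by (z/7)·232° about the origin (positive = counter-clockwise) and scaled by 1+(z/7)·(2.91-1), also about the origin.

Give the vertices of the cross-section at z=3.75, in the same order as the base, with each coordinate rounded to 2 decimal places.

t = z/height = 3.75/7 = 0.535714
s = 1 + (scale-1)·z/height = 1 + (2.91-1)·3.75/7 = 2.023214
θ = twist·z/height = 232°·3.75/7 = 124.2857° = 2.169195 rad
cos θ = -0.563320, sin θ = 0.826239 (intermediates below are computed at full precision and shown rounded to 5 d.p.)
v1: (-3,2) → rotate → (0.03748,-3.60536) → ×s → (0.07584,-7.29441) → (0.08,-7.29)
v2: (-1,-1) → rotate → (1.38956,-0.26292) → ×s → (2.81138,-0.53194) → (2.81,-0.53)
v3: (2.5,-1) → rotate → (-0.58206,2.62892) → ×s → (-1.17763,5.31886) → (-1.18,5.32)
v4: (5,0) → rotate → (-2.81660,4.13119) → ×s → (-5.69859,8.35829) → (-5.70,8.36)
v5: (3.5,5) → rotate → (-6.10281,0.07524) → ×s → (-12.34730,0.15222) → (-12.35,0.15)
v6: (2.5,5) → rotate → (-5.53949,-0.75100) → ×s → (-11.20758,-1.51944) → (-11.21,-1.52)

Cross-section at z=3.75: (0.08,-7.29) (2.81,-0.53) (-1.18,5.32) (-5.70,8.36) (-12.35,0.15) (-11.21,-1.52)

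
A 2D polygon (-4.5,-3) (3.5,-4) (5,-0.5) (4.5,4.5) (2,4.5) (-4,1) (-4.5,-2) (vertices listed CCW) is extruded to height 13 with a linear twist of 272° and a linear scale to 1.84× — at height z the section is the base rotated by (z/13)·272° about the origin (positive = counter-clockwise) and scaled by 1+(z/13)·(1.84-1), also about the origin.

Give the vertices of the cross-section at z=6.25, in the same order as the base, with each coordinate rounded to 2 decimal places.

t = z/height = 6.25/13 = 0.480769
s = 1 + (scale-1)·z/height = 1 + (1.84-1)·6.25/13 = 1.403846
θ = twist·z/height = 272°·6.25/13 = 130.7692° = 2.282354 rad
cos θ = -0.653014, sin θ = 0.757346 (intermediates below are computed at full precision and shown rounded to 5 d.p.)
v1: (-4.5,-3) → rotate → (5.21060,-1.44901) → ×s → (7.31488,-2.03419) → (7.31,-2.03)
v2: (3.5,-4) → rotate → (0.74383,5.26277) → ×s → (1.04423,7.38811) → (1.04,7.39)
v3: (5,-0.5) → rotate → (-2.88640,4.11324) → ×s → (-4.05206,5.77435) → (-4.05,5.77)
v4: (4.5,4.5) → rotate → (-6.34662,0.46949) → ×s → (-8.90968,0.65910) → (-8.91,0.66)
v5: (2,4.5) → rotate → (-4.71408,-1.42387) → ×s → (-6.61785,-1.99890) → (-6.62,-2.00)
v6: (-4,1) → rotate → (1.85471,-3.68240) → ×s → (2.60373,-5.16952) → (2.60,-5.17)
v7: (-4.5,-2) → rotate → (4.45325,-2.10203) → ×s → (6.25168,-2.95092) → (6.25,-2.95)

Cross-section at z=6.25: (7.31,-2.03) (1.04,7.39) (-4.05,5.77) (-8.91,0.66) (-6.62,-2.00) (2.60,-5.17) (6.25,-2.95)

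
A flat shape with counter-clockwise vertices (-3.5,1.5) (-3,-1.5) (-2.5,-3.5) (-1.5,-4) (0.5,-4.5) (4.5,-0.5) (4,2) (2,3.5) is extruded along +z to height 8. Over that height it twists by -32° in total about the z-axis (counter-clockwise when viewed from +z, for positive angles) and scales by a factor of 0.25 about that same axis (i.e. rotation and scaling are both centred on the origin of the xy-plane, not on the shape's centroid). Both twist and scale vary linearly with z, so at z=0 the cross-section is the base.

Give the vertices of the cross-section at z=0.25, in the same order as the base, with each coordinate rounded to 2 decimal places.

t = z/height = 0.25/8 = 0.03125
s = 1 + (scale-1)·z/height = 1 + (0.25-1)·0.25/8 = 0.976563
θ = twist·z/height = -32°·0.25/8 = -1.0000° = -0.017453 rad
cos θ = 0.999848, sin θ = -0.017452 (intermediates below are computed at full precision and shown rounded to 5 d.p.)
v1: (-3.5,1.5) → rotate → (-3.47329,1.56085) → ×s → (-3.39188,1.52427) → (-3.39,1.52)
v2: (-3,-1.5) → rotate → (-3.02572,-1.44741) → ×s → (-2.95481,-1.41349) → (-2.95,-1.41)
v3: (-2.5,-3.5) → rotate → (-2.56070,-3.45584) → ×s → (-2.50069,-3.37484) → (-2.50,-3.37)
v4: (-1.5,-4) → rotate → (-1.56958,-3.97321) → ×s → (-1.53279,-3.88009) → (-1.53,-3.88)
v5: (0.5,-4.5) → rotate → (0.42139,-4.50804) → ×s → (0.41151,-4.40238) → (0.41,-4.40)
v6: (4.5,-0.5) → rotate → (4.49059,-0.57846) → ×s → (4.38534,-0.56490) → (4.39,-0.56)
v7: (4,2) → rotate → (4.03430,1.92989) → ×s → (3.93974,1.88465) → (3.94,1.88)
v8: (2,3.5) → rotate → (2.06078,3.46456) → ×s → (2.01248,3.38336) → (2.01,3.38)

Cross-section at z=0.25: (-3.39,1.52) (-2.95,-1.41) (-2.50,-3.37) (-1.53,-3.88) (0.41,-4.40) (4.39,-0.56) (3.94,1.88) (2.01,3.38)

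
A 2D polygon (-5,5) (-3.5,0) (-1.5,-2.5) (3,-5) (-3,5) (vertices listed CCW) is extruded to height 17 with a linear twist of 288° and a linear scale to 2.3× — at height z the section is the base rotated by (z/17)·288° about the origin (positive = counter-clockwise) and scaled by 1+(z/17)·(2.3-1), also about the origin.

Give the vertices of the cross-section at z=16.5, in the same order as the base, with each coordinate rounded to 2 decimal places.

Cross-section at z=16.5: (9.28,13.02) (-1.31,7.81) (-6.14,2.41) (-10.03,-8.56) (10.03,8.56)

t = z/height = 16.5/17 = 0.970588
s = 1 + (scale-1)·z/height = 1 + (2.3-1)·16.5/17 = 2.261765
θ = twist·z/height = 288°·16.5/17 = 279.5294° = 4.878709 rad
cos θ = 0.165554, sin θ = -0.986201 (intermediates below are computed at full precision and shown rounded to 5 d.p.)
v1: (-5,5) → rotate → (4.10323,5.75877) → ×s → (9.28055,13.02499) → (9.28,13.02)
v2: (-3.5,0) → rotate → (-0.57944,3.45170) → ×s → (-1.31055,7.80694) → (-1.31,7.81)
v3: (-1.5,-2.5) → rotate → (-2.71383,1.06542) → ×s → (-6.13805,2.40972) → (-6.14,2.41)
v4: (3,-5) → rotate → (-4.43434,-3.78637) → ×s → (-10.02944,-8.56388) → (-10.03,-8.56)
v5: (-3,5) → rotate → (4.43434,3.78637) → ×s → (10.02944,8.56388) → (10.03,8.56)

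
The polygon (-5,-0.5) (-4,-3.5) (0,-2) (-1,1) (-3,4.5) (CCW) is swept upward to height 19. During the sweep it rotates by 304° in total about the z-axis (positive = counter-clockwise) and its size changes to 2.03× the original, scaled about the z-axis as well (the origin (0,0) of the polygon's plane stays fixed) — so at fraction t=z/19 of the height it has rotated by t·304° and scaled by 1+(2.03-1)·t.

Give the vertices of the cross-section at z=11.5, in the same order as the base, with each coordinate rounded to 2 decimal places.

t = z/height = 11.5/19 = 0.605263
s = 1 + (scale-1)·z/height = 1 + (2.03-1)·11.5/19 = 1.623421
θ = twist·z/height = 304°·11.5/19 = 184.0000° = 3.211406 rad
cos θ = -0.997564, sin θ = -0.069756 (intermediates below are computed at full precision and shown rounded to 5 d.p.)
v1: (-5,-0.5) → rotate → (4.95294,0.84756) → ×s → (8.04071,1.37595) → (8.04,1.38)
v2: (-4,-3.5) → rotate → (3.74611,3.77050) → ×s → (6.08151,6.12111) → (6.08,6.12)
v3: (0,-2) → rotate → (-0.13951,1.99513) → ×s → (-0.22649,3.23893) → (-0.23,3.24)
v4: (-1,1) → rotate → (1.06732,-0.92781) → ×s → (1.73271,-1.50622) → (1.73,-1.51)
v5: (-3,4.5) → rotate → (3.30660,-4.27977) → ×s → (5.36800,-6.94787) → (5.37,-6.95)

Cross-section at z=11.5: (8.04,1.38) (6.08,6.12) (-0.23,3.24) (1.73,-1.51) (5.37,-6.95)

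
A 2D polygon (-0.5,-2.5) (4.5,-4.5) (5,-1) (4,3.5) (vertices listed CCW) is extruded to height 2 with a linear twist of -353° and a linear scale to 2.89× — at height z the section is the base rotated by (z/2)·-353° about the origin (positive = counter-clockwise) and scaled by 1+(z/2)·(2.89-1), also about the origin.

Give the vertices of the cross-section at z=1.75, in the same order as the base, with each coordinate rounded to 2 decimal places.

Cross-section at z=1.75: (4.33,-5.20) (16.79,1.80) (10.39,8.66) (-0.57,14.09)

t = z/height = 1.75/2 = 0.875
s = 1 + (scale-1)·z/height = 1 + (2.89-1)·1.75/2 = 2.653750
θ = twist·z/height = -353°·1.75/2 = -308.8750° = -5.390886 rad
cos θ = 0.627623, sin θ = 0.778517 (intermediates below are computed at full precision and shown rounded to 5 d.p.)
v1: (-0.5,-2.5) → rotate → (1.63248,-1.95832) → ×s → (4.33220,-5.19688) → (4.33,-5.20)
v2: (4.5,-4.5) → rotate → (6.32763,0.67902) → ×s → (16.79195,1.80195) → (16.79,1.80)
v3: (5,-1) → rotate → (3.91663,3.26496) → ×s → (10.39377,8.66439) → (10.39,8.66)
v4: (4,3.5) → rotate → (-0.21432,5.31075) → ×s → (-0.56874,14.09340) → (-0.57,14.09)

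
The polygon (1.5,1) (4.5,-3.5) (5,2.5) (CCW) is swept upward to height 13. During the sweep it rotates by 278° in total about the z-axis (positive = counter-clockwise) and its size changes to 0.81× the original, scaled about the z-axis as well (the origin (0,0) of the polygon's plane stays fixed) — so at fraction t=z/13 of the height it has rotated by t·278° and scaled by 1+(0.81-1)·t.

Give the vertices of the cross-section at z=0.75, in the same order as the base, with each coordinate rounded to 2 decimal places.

t = z/height = 0.75/13 = 0.0576923
s = 1 + (scale-1)·z/height = 1 + (0.81-1)·0.75/13 = 0.989038
θ = twist·z/height = 278°·0.75/13 = 16.0385° = 0.279924 rad
cos θ = 0.961076, sin θ = 0.276283 (intermediates below are computed at full precision and shown rounded to 5 d.p.)
v1: (1.5,1) → rotate → (1.16533,1.37550) → ×s → (1.15256,1.36042) → (1.15,1.36)
v2: (4.5,-3.5) → rotate → (5.29183,-2.12050) → ×s → (5.23383,-2.09725) → (5.23,-2.10)
v3: (5,2.5) → rotate → (4.11468,3.78410) → ×s → (4.06957,3.74262) → (4.07,3.74)

Cross-section at z=0.75: (1.15,1.36) (5.23,-2.10) (4.07,3.74)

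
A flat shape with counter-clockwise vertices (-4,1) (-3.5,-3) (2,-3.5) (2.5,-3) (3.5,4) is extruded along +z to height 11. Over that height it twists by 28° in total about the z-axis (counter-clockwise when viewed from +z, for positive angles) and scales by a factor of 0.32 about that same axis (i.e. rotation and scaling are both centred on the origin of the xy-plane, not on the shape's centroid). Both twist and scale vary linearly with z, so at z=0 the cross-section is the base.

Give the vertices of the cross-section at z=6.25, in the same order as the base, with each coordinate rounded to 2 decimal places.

Cross-section at z=6.25: (-2.53,-0.08) (-1.56,-2.36) (1.77,-1.73) (1.98,-1.35) (1.39,2.95)

t = z/height = 6.25/11 = 0.568182
s = 1 + (scale-1)·z/height = 1 + (0.32-1)·6.25/11 = 0.613636
θ = twist·z/height = 28°·6.25/11 = 15.9091° = 0.277666 rad
cos θ = 0.961698, sin θ = 0.274112 (intermediates below are computed at full precision and shown rounded to 5 d.p.)
v1: (-4,1) → rotate → (-4.12090,-0.13475) → ×s → (-2.52874,-0.08269) → (-2.53,-0.08)
v2: (-3.5,-3) → rotate → (-2.54361,-3.84448) → ×s → (-1.56085,-2.35912) → (-1.56,-2.36)
v3: (2,-3.5) → rotate → (2.88279,-2.81772) → ×s → (1.76898,-1.72905) → (1.77,-1.73)
v4: (2.5,-3) → rotate → (3.22658,-2.19981) → ×s → (1.97995,-1.34989) → (1.98,-1.35)
v5: (3.5,4) → rotate → (2.26950,4.80618) → ×s → (1.39264,2.94925) → (1.39,2.95)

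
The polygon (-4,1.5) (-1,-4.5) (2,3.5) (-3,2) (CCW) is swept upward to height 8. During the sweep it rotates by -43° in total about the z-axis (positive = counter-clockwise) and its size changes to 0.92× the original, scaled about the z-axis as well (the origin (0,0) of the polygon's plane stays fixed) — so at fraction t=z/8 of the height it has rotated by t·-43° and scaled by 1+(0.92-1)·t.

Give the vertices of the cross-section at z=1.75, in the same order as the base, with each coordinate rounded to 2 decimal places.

t = z/height = 1.75/8 = 0.21875
s = 1 + (scale-1)·z/height = 1 + (0.92-1)·1.75/8 = 0.982500
θ = twist·z/height = -43°·1.75/8 = -9.4063° = -0.164170 rad
cos θ = 0.986554, sin θ = -0.163434 (intermediates below are computed at full precision and shown rounded to 5 d.p.)
v1: (-4,1.5) → rotate → (-3.70107,2.13357) → ×s → (-3.63630,2.09623) → (-3.64,2.10)
v2: (-1,-4.5) → rotate → (-1.72201,-4.27606) → ×s → (-1.69187,-4.20123) → (-1.69,-4.20)
v3: (2,3.5) → rotate → (2.54513,3.12607) → ×s → (2.50059,3.07137) → (2.50,3.07)
v4: (-3,2) → rotate → (-2.63280,2.46341) → ×s → (-2.58672,2.42030) → (-2.59,2.42)

Cross-section at z=1.75: (-3.64,2.10) (-1.69,-4.20) (2.50,3.07) (-2.59,2.42)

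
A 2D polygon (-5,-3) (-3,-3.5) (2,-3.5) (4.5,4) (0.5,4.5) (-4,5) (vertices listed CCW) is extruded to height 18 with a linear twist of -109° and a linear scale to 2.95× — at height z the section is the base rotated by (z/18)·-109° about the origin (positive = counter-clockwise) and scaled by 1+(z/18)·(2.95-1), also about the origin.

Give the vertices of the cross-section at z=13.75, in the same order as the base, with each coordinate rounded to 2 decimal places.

t = z/height = 13.75/18 = 0.763889
s = 1 + (scale-1)·z/height = 1 + (2.95-1)·13.75/18 = 2.489583
θ = twist·z/height = -109°·13.75/18 = -83.2639° = -1.453229 rad
cos θ = 0.117297, sin θ = -0.993097 (intermediates below are computed at full precision and shown rounded to 5 d.p.)
v1: (-5,-3) → rotate → (-3.56577,4.61359) → ×s → (-8.87729,11.48593) → (-8.88,11.49)
v2: (-3,-3.5) → rotate → (-3.82773,2.56875) → ×s → (-9.52945,6.39512) → (-9.53,6.40)
v3: (2,-3.5) → rotate → (-3.24125,-2.39673) → ×s → (-8.06935,-5.96686) → (-8.07,-5.97)
v4: (4.5,4) → rotate → (4.50022,-3.99975) → ×s → (11.20368,-9.95771) → (11.20,-9.96)
v5: (0.5,4.5) → rotate → (4.52758,0.03129) → ×s → (11.27180,0.07789) → (11.27,0.08)
v6: (-4,5) → rotate → (4.49630,4.55887) → ×s → (11.19391,11.34969) → (11.19,11.35)

Cross-section at z=13.75: (-8.88,11.49) (-9.53,6.40) (-8.07,-5.97) (11.20,-9.96) (11.27,0.08) (11.19,11.35)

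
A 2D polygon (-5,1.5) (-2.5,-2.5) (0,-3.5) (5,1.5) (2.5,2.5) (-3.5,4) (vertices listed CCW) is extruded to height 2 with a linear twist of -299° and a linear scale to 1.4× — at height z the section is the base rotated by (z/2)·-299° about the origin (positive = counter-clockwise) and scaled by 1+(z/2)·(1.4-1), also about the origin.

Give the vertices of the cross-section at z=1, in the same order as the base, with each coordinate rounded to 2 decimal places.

Cross-section at z=1: (6.08,1.49) (1.06,4.11) (-2.13,3.62) (-4.26,-4.60) (-1.06,-4.11) (6.06,-2.00)

t = z/height = 1/2 = 0.5
s = 1 + (scale-1)·z/height = 1 + (1.4-1)·1/2 = 1.200000
θ = twist·z/height = -299°·1/2 = -149.5000° = -2.609267 rad
cos θ = -0.861629, sin θ = -0.507538 (intermediates below are computed at full precision and shown rounded to 5 d.p.)
v1: (-5,1.5) → rotate → (5.06945,1.24525) → ×s → (6.08334,1.49430) → (6.08,1.49)
v2: (-2.5,-2.5) → rotate → (0.88523,3.42292) → ×s → (1.06227,4.10750) → (1.06,4.11)
v3: (0,-3.5) → rotate → (-1.77638,3.01570) → ×s → (-2.13166,3.61884) → (-2.13,3.62)
v4: (5,1.5) → rotate → (-3.54684,-3.83014) → ×s → (-4.25621,-4.59616) → (-4.26,-4.60)
v5: (2.5,2.5) → rotate → (-0.88523,-3.42292) → ×s → (-1.06227,-4.10750) → (-1.06,-4.11)
v6: (-3.5,4) → rotate → (5.04586,-1.67013) → ×s → (6.05503,-2.00416) → (6.06,-2.00)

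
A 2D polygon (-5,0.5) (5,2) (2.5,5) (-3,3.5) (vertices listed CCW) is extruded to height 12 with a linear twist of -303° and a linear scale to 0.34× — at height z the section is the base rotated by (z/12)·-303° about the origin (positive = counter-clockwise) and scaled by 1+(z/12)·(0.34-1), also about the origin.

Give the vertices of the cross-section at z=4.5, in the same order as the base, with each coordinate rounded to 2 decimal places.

t = z/height = 4.5/12 = 0.375
s = 1 + (scale-1)·z/height = 1 + (0.34-1)·4.5/12 = 0.752500
θ = twist·z/height = -303°·4.5/12 = -113.6250° = -1.983130 rad
cos θ = -0.400749, sin θ = -0.916188 (intermediates below are computed at full precision and shown rounded to 5 d.p.)
v1: (-5,0.5) → rotate → (2.46184,4.38057) → ×s → (1.85253,3.29638) → (1.85,3.30)
v2: (5,2) → rotate → (-0.17137,-5.38244) → ×s → (-0.12895,-4.05028) → (-0.13,-4.05)
v3: (2.5,5) → rotate → (3.57907,-4.29421) → ×s → (2.69325,-3.23140) → (2.69,-3.23)
v4: (-3,3.5) → rotate → (4.40890,1.34594) → ×s → (3.31770,1.01282) → (3.32,1.01)

Cross-section at z=4.5: (1.85,3.30) (-0.13,-4.05) (2.69,-3.23) (3.32,1.01)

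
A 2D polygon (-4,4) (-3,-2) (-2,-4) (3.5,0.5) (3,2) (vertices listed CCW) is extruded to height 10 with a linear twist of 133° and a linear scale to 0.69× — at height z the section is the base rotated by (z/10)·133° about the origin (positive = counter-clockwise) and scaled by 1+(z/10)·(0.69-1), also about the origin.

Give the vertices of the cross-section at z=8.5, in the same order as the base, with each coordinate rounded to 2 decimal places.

t = z/height = 8.5/10 = 0.85
s = 1 + (scale-1)·z/height = 1 + (0.69-1)·8.5/10 = 0.736500
θ = twist·z/height = 133°·8.5/10 = 113.0500° = 1.973095 rad
cos θ = -0.391534, sin θ = 0.920164 (intermediates below are computed at full precision and shown rounded to 5 d.p.)
v1: (-4,4) → rotate → (-2.11452,-5.24679) → ×s → (-1.55734,-3.86426) → (-1.56,-3.86)
v2: (-3,-2) → rotate → (3.01493,-1.97742) → ×s → (2.22050,-1.45637) → (2.22,-1.46)
v3: (-2,-4) → rotate → (4.46372,-0.27419) → ×s → (3.28753,-0.20194) → (3.29,-0.20)
v4: (3.5,0.5) → rotate → (-1.83045,3.02481) → ×s → (-1.34813,2.22777) → (-1.35,2.23)
v5: (3,2) → rotate → (-3.01493,1.97742) → ×s → (-2.22050,1.45637) → (-2.22,1.46)

Cross-section at z=8.5: (-1.56,-3.86) (2.22,-1.46) (3.29,-0.20) (-1.35,2.23) (-2.22,1.46)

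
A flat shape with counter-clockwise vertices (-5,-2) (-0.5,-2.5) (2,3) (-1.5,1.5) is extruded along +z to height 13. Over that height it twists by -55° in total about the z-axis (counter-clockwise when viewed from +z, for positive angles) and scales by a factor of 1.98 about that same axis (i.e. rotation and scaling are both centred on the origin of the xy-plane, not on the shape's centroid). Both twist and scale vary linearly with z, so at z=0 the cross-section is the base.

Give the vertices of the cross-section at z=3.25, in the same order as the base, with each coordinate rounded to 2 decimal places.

t = z/height = 3.25/13 = 0.25
s = 1 + (scale-1)·z/height = 1 + (1.98-1)·3.25/13 = 1.245000
θ = twist·z/height = -55°·3.25/13 = -13.7500° = -0.239983 rad
cos θ = 0.971342, sin θ = -0.237686 (intermediates below are computed at full precision and shown rounded to 5 d.p.)
v1: (-5,-2) → rotate → (-5.33208,-0.75425) → ×s → (-6.63844,-0.93905) → (-6.64,-0.94)
v2: (-0.5,-2.5) → rotate → (-1.07989,-2.30951) → ×s → (-1.34446,-2.87534) → (-1.34,-2.88)
v3: (2,3) → rotate → (2.65574,2.43865) → ×s → (3.30640,3.03612) → (3.31,3.04)
v4: (-1.5,1.5) → rotate → (-1.10048,1.81354) → ×s → (-1.37010,2.25786) → (-1.37,2.26)

Cross-section at z=3.25: (-6.64,-0.94) (-1.34,-2.88) (3.31,3.04) (-1.37,2.26)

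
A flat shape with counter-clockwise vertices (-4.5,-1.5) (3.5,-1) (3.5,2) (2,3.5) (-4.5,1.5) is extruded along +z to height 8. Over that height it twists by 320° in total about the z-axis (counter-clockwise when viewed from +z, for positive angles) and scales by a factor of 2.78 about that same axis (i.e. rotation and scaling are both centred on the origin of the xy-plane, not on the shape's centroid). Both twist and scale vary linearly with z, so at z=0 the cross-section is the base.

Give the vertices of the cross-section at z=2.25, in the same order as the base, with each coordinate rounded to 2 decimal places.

t = z/height = 2.25/8 = 0.28125
s = 1 + (scale-1)·z/height = 1 + (2.78-1)·2.25/8 = 1.500625
θ = twist·z/height = 320°·2.25/8 = 90.0000° = 1.570796 rad
cos θ = 0.000000, sin θ = 1.000000 (intermediates below are computed at full precision and shown rounded to 5 d.p.)
v1: (-4.5,-1.5) → rotate → (1.50000,-4.50000) → ×s → (2.25094,-6.75281) → (2.25,-6.75)
v2: (3.5,-1) → rotate → (1.00000,3.50000) → ×s → (1.50062,5.25219) → (1.50,5.25)
v3: (3.5,2) → rotate → (-2.00000,3.50000) → ×s → (-3.00125,5.25219) → (-3.00,5.25)
v4: (2,3.5) → rotate → (-3.50000,2.00000) → ×s → (-5.25219,3.00125) → (-5.25,3.00)
v5: (-4.5,1.5) → rotate → (-1.50000,-4.50000) → ×s → (-2.25094,-6.75281) → (-2.25,-6.75)

Cross-section at z=2.25: (2.25,-6.75) (1.50,5.25) (-3.00,5.25) (-5.25,3.00) (-2.25,-6.75)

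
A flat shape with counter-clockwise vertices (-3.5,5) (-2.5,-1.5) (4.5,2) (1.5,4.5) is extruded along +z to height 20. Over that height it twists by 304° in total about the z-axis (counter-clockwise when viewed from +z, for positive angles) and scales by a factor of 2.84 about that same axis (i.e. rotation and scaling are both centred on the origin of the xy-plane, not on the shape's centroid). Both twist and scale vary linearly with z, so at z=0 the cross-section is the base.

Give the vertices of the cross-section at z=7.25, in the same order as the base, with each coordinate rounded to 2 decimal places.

Cross-section at z=7.25: (-5.81,-8.35) (3.79,-3.05) (-5.72,5.89) (-7.90,-0.24)

t = z/height = 7.25/20 = 0.3625
s = 1 + (scale-1)·z/height = 1 + (2.84-1)·7.25/20 = 1.667000
θ = twist·z/height = 304°·7.25/20 = 110.2000° = 1.923353 rad
cos θ = -0.345298, sin θ = 0.938493 (intermediates below are computed at full precision and shown rounded to 5 d.p.)
v1: (-3.5,5) → rotate → (-3.48392,-5.01122) → ×s → (-5.80770,-8.35370) → (-5.81,-8.35)
v2: (-2.5,-1.5) → rotate → (2.27099,-1.82829) → ×s → (3.78573,-3.04775) → (3.79,-3.05)
v3: (4.5,2) → rotate → (-3.43083,3.53262) → ×s → (-5.71919,5.88888) → (-5.72,5.89)
v4: (1.5,4.5) → rotate → (-4.74117,-0.14610) → ×s → (-7.90352,-0.24355) → (-7.90,-0.24)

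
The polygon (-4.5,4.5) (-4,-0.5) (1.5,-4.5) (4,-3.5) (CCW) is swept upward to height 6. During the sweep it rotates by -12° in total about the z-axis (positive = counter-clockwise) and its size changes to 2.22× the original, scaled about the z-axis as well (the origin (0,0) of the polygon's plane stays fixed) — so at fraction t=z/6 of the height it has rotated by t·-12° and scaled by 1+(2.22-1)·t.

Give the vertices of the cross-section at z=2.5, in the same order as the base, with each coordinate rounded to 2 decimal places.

t = z/height = 2.5/6 = 0.416667
s = 1 + (scale-1)·z/height = 1 + (2.22-1)·2.5/6 = 1.508333
θ = twist·z/height = -12°·2.5/6 = -5.0000° = -0.087266 rad
cos θ = 0.996195, sin θ = -0.087156 (intermediates below are computed at full precision and shown rounded to 5 d.p.)
v1: (-4.5,4.5) → rotate → (-4.09068,4.87508) → ×s → (-6.17010,7.35324) → (-6.17,7.35)
v2: (-4,-0.5) → rotate → (-4.02836,-0.14947) → ×s → (-6.07610,-0.22546) → (-6.08,-0.23)
v3: (1.5,-4.5) → rotate → (1.10209,-4.61361) → ×s → (1.66232,-6.95886) → (1.66,-6.96)
v4: (4,-3.5) → rotate → (3.67973,-3.83530) → ×s → (5.55026,-5.78492) → (5.55,-5.78)

Cross-section at z=2.5: (-6.17,7.35) (-6.08,-0.23) (1.66,-6.96) (5.55,-5.78)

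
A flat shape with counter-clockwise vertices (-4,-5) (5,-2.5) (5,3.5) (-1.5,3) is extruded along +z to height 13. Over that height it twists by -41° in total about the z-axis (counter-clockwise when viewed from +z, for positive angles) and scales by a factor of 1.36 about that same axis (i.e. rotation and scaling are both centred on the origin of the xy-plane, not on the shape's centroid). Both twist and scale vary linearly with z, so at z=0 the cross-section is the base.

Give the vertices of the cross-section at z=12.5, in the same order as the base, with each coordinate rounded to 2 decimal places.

Cross-section at z=12.5: (-8.43,-1.78) (3.06,-6.87) (8.19,-0.63) (1.00,4.40)

t = z/height = 12.5/13 = 0.961538
s = 1 + (scale-1)·z/height = 1 + (1.36-1)·12.5/13 = 1.346154
θ = twist·z/height = -41°·12.5/13 = -39.4231° = -0.688062 rad
cos θ = 0.772478, sin θ = -0.635042 (intermediates below are computed at full precision and shown rounded to 5 d.p.)
v1: (-4,-5) → rotate → (-6.26512,-1.32222) → ×s → (-8.43382,-1.77991) → (-8.43,-1.78)
v2: (5,-2.5) → rotate → (2.27479,-5.10640) → ×s → (3.06221,-6.87400) → (3.06,-6.87)
v3: (5,3.5) → rotate → (6.08504,-0.47154) → ×s → (8.19139,-0.63476) → (8.19,-0.63)
v4: (-1.5,3) → rotate → (0.74641,3.27000) → ×s → (1.00478,4.40192) → (1.00,4.40)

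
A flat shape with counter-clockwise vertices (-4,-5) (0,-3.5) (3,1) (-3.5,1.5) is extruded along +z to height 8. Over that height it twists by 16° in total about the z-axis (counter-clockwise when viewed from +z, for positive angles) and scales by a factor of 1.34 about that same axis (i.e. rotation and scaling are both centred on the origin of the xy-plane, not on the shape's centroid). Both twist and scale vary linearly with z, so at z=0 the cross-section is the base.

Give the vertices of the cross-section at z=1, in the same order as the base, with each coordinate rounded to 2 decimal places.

Cross-section at z=1: (-3.99,-5.35) (0.13,-3.65) (3.09,1.15) (-3.70,1.44)

t = z/height = 1/8 = 0.125
s = 1 + (scale-1)·z/height = 1 + (1.34-1)·1/8 = 1.042500
θ = twist·z/height = 16°·1/8 = 2.0000° = 0.034907 rad
cos θ = 0.999391, sin θ = 0.034899 (intermediates below are computed at full precision and shown rounded to 5 d.p.)
v1: (-4,-5) → rotate → (-3.82307,-5.13655) → ×s → (-3.98555,-5.35486) → (-3.99,-5.35)
v2: (0,-3.5) → rotate → (0.12215,-3.49787) → ×s → (0.12734,-3.64653) → (0.13,-3.65)
v3: (3,1) → rotate → (2.96327,1.10409) → ×s → (3.08921,1.15101) → (3.09,1.15)
v4: (-3.5,1.5) → rotate → (-3.55022,1.37694) → ×s → (-3.70110,1.43546) → (-3.70,1.44)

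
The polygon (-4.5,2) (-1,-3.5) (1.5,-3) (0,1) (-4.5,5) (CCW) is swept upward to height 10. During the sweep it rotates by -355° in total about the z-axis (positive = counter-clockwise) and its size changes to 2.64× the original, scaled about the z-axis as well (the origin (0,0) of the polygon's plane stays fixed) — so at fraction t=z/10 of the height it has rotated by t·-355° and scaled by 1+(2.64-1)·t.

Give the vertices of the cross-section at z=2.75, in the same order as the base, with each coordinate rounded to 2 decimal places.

t = z/height = 2.75/10 = 0.275
s = 1 + (scale-1)·z/height = 1 + (2.64-1)·2.75/10 = 1.451000
θ = twist·z/height = -355°·2.75/10 = -97.6250° = -1.703878 rad
cos θ = -0.132689, sin θ = -0.991158 (intermediates below are computed at full precision and shown rounded to 5 d.p.)
v1: (-4.5,2) → rotate → (2.57942,4.19483) → ×s → (3.74273,6.08670) → (3.74,6.09)
v2: (-1,-3.5) → rotate → (-3.33636,1.45557) → ×s → (-4.84106,2.11203) → (-4.84,2.11)
v3: (1.5,-3) → rotate → (-3.17251,-1.08867) → ×s → (-4.60331,-1.57966) → (-4.60,-1.58)
v4: (0,1) → rotate → (0.99116,-0.13269) → ×s → (1.43817,-0.19253) → (1.44,-0.19)
v5: (-4.5,5) → rotate → (5.55289,3.79677) → ×s → (8.05724,5.50911) → (8.06,5.51)

Cross-section at z=2.75: (3.74,6.09) (-4.84,2.11) (-4.60,-1.58) (1.44,-0.19) (8.06,5.51)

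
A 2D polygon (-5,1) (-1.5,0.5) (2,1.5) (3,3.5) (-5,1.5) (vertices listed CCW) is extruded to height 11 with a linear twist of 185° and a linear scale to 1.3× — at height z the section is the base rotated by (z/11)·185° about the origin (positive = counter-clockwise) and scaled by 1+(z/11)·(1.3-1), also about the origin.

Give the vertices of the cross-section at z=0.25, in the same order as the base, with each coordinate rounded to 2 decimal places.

t = z/height = 0.25/11 = 0.0227273
s = 1 + (scale-1)·z/height = 1 + (1.3-1)·0.25/11 = 1.006818
θ = twist·z/height = 185°·0.25/11 = 4.2045° = 0.073383 rad
cos θ = 0.997309, sin θ = 0.073317 (intermediates below are computed at full precision and shown rounded to 5 d.p.)
v1: (-5,1) → rotate → (-5.05986,0.63072) → ×s → (-5.09436,0.63502) → (-5.09,0.64)
v2: (-1.5,0.5) → rotate → (-1.53262,0.38868) → ×s → (-1.54307,0.39133) → (-1.54,0.39)
v3: (2,1.5) → rotate → (1.88464,1.64260) → ×s → (1.89749,1.65380) → (1.90,1.65)
v4: (3,3.5) → rotate → (2.73532,3.71053) → ×s → (2.75397,3.73583) → (2.75,3.74)
v5: (-5,1.5) → rotate → (-5.09652,1.12938) → ×s → (-5.13127,1.13708) → (-5.13,1.14)

Cross-section at z=0.25: (-5.09,0.64) (-1.54,0.39) (1.90,1.65) (2.75,3.74) (-5.13,1.14)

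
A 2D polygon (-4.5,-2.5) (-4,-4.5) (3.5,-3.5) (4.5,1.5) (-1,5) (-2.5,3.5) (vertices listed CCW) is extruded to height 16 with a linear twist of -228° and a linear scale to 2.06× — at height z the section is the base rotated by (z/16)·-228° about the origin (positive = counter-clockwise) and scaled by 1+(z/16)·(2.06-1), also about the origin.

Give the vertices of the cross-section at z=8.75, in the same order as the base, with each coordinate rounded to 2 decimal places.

Cross-section at z=8.75: (0.80,8.09) (-2.25,9.24) (-7.69,-1.40) (-2.10,-7.19) (7.39,-3.20) (6.79,0.10)

t = z/height = 8.75/16 = 0.546875
s = 1 + (scale-1)·z/height = 1 + (2.06-1)·8.75/16 = 1.579688
θ = twist·z/height = -228°·8.75/16 = -124.6875° = -2.176207 rad
cos θ = -0.569100, sin θ = -0.822268 (intermediates below are computed at full precision and shown rounded to 5 d.p.)
v1: (-4.5,-2.5) → rotate → (0.50528,5.12296) → ×s → (0.79818,8.09267) → (0.80,8.09)
v2: (-4,-4.5) → rotate → (-1.42381,5.85002) → ×s → (-2.24917,9.24121) → (-2.25,9.24)
v3: (3.5,-3.5) → rotate → (-4.86979,-0.88609) → ×s → (-7.69275,-1.39974) → (-7.69,-1.40)
v4: (4.5,1.5) → rotate → (-1.32755,-4.55386) → ×s → (-2.09711,-7.19367) → (-2.10,-7.19)
v5: (-1,5) → rotate → (4.68044,-2.02323) → ×s → (7.39363,-3.19608) → (7.39,-3.20)
v6: (-2.5,3.5) → rotate → (4.30069,0.06382) → ×s → (6.79374,0.10082) → (6.79,0.10)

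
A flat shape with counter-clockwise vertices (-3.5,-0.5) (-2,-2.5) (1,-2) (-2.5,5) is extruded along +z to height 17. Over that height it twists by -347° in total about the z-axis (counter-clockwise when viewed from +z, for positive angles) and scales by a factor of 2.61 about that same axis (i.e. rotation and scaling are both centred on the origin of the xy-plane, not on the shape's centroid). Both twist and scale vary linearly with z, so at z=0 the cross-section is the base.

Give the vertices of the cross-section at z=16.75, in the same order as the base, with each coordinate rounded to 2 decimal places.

t = z/height = 16.75/17 = 0.985294
s = 1 + (scale-1)·z/height = 1 + (2.61-1)·16.75/17 = 2.586324
θ = twist·z/height = -347°·16.75/17 = -341.8971° = -5.967229 rad
cos θ = 0.950500, sin θ = 0.310725 (intermediates below are computed at full precision and shown rounded to 5 d.p.)
v1: (-3.5,-0.5) → rotate → (-3.17139,-1.56279) → ×s → (-8.20223,-4.04188) → (-8.20,-4.04)
v2: (-2,-2.5) → rotate → (-1.12419,-2.99770) → ×s → (-2.90751,-7.75302) → (-2.91,-7.75)
v3: (1,-2) → rotate → (1.57195,-1.59027) → ×s → (4.06557,-4.11296) → (4.07,-4.11)
v4: (-2.5,5) → rotate → (-3.92988,3.97569) → ×s → (-10.16393,10.28241) → (-10.16,10.28)

Cross-section at z=16.75: (-8.20,-4.04) (-2.91,-7.75) (4.07,-4.11) (-10.16,10.28)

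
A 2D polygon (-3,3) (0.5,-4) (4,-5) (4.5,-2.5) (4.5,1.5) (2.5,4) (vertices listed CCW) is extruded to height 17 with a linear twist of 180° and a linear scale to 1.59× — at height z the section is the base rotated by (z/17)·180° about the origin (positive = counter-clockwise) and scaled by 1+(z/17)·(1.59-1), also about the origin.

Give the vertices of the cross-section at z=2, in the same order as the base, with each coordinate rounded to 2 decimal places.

t = z/height = 2/17 = 0.117647
s = 1 + (scale-1)·z/height = 1 + (1.59-1)·2/17 = 1.069412
θ = twist·z/height = 180°·2/17 = 21.1765° = 0.369599 rad
cos θ = 0.932472, sin θ = 0.361242 (intermediates below are computed at full precision and shown rounded to 5 d.p.)
v1: (-3,3) → rotate → (-3.88114,1.71369) → ×s → (-4.15054,1.83264) → (-4.15,1.83)
v2: (0.5,-4) → rotate → (1.91120,-3.54927) → ×s → (2.04386,-3.79563) → (2.04,-3.80)
v3: (4,-5) → rotate → (5.53610,-3.21739) → ×s → (5.92037,-3.44072) → (5.92,-3.44)
v4: (4.5,-2.5) → rotate → (5.09923,-0.70559) → ×s → (5.45318,-0.75457) → (5.45,-0.75)
v5: (4.5,1.5) → rotate → (3.65426,3.02430) → ×s → (3.90791,3.23422) → (3.91,3.23)
v6: (2.5,4) → rotate → (0.88621,4.63299) → ×s → (0.94773,4.95458) → (0.95,4.95)

Cross-section at z=2: (-4.15,1.83) (2.04,-3.80) (5.92,-3.44) (5.45,-0.75) (3.91,3.23) (0.95,4.95)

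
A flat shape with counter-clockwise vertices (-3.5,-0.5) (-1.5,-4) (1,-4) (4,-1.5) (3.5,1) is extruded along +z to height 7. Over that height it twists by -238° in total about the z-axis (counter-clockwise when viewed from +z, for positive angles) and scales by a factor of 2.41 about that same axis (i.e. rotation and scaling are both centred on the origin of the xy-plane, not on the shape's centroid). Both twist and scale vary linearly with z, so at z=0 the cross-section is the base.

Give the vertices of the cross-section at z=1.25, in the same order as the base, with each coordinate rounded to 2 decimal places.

t = z/height = 1.25/7 = 0.178571
s = 1 + (scale-1)·z/height = 1 + (2.41-1)·1.25/7 = 1.251786
θ = twist·z/height = -238°·1.25/7 = -42.5000° = -0.741765 rad
cos θ = 0.737277, sin θ = -0.675590 (intermediates below are computed at full precision and shown rounded to 5 d.p.)
v1: (-3.5,-0.5) → rotate → (-2.91827,1.99593) → ×s → (-3.65304,2.49847) → (-3.65,2.50)
v2: (-1.5,-4) → rotate → (-3.80828,-1.93572) → ×s → (-4.76715,-2.42311) → (-4.77,-2.42)
v3: (1,-4) → rotate → (-1.96508,-3.62470) → ×s → (-2.45986,-4.53735) → (-2.46,-4.54)
v4: (4,-1.5) → rotate → (1.93572,-3.80828) → ×s → (2.42311,-4.76715) → (2.42,-4.77)
v5: (3.5,1) → rotate → (3.25606,-1.62729) → ×s → (4.07589,-2.03702) → (4.08,-2.04)

Cross-section at z=1.25: (-3.65,2.50) (-4.77,-2.42) (-2.46,-4.54) (2.42,-4.77) (4.08,-2.04)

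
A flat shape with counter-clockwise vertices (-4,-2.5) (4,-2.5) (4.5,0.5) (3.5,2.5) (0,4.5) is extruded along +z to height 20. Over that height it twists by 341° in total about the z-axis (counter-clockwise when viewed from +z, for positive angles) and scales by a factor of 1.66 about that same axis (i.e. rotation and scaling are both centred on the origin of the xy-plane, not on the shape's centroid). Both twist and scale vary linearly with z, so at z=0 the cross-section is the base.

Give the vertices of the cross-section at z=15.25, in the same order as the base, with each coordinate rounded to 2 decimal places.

Cross-section at z=15.25: (-2.66,6.57) (-4.74,-5.27) (-0.43,-6.79) (2.79,-5.83) (6.66,-1.17)

t = z/height = 15.25/20 = 0.7625
s = 1 + (scale-1)·z/height = 1 + (1.66-1)·15.25/20 = 1.503250
θ = twist·z/height = 341°·15.25/20 = 260.0125° = 4.538074 rad
cos θ = -0.173433, sin θ = -0.984846 (intermediates below are computed at full precision and shown rounded to 5 d.p.)
v1: (-4,-2.5) → rotate → (-1.76838,4.37297) → ×s → (-2.65832,6.57366) → (-2.66,6.57)
v2: (4,-2.5) → rotate → (-3.15585,-3.50580) → ×s → (-4.74403,-5.27009) → (-4.74,-5.27)
v3: (4.5,0.5) → rotate → (-0.28803,-4.51852) → ×s → (-0.43298,-6.79247) → (-0.43,-6.79)
v4: (3.5,2.5) → rotate → (1.85510,-3.88054) → ×s → (2.78868,-5.83343) → (2.79,-5.83)
v5: (0,4.5) → rotate → (4.43181,-0.78045) → ×s → (6.66211,-1.17321) → (6.66,-1.17)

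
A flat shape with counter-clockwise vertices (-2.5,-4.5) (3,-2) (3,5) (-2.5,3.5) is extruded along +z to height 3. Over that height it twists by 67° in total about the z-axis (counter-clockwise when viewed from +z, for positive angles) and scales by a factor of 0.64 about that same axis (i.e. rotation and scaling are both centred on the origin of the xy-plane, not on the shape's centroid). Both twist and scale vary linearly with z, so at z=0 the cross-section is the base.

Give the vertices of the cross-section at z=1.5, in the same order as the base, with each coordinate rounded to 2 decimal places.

t = z/height = 1.5/3 = 0.5
s = 1 + (scale-1)·z/height = 1 + (0.64-1)·1.5/3 = 0.820000
θ = twist·z/height = 67°·1.5/3 = 33.5000° = 0.584685 rad
cos θ = 0.833886, sin θ = 0.551937 (intermediates below are computed at full precision and shown rounded to 5 d.p.)
v1: (-2.5,-4.5) → rotate → (0.39900,-5.13233) → ×s → (0.32718,-4.20851) → (0.33,-4.21)
v2: (3,-2) → rotate → (3.60553,-0.01196) → ×s → (2.95654,-0.00981) → (2.96,-0.01)
v3: (3,5) → rotate → (-0.25803,5.82524) → ×s → (-0.21158,4.77670) → (-0.21,4.78)
v4: (-2.5,3.5) → rotate → (-4.01649,1.53876) → ×s → (-3.29353,1.26178) → (-3.29,1.26)

Cross-section at z=1.5: (0.33,-4.21) (2.96,-0.01) (-0.21,4.78) (-3.29,1.26)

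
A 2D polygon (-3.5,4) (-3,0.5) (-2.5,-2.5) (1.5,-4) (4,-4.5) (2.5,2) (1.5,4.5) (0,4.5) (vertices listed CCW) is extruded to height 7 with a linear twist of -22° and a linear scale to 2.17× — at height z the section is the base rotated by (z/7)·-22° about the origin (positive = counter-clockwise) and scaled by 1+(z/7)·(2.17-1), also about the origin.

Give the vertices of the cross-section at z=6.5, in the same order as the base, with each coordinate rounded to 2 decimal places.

t = z/height = 6.5/7 = 0.928571
s = 1 + (scale-1)·z/height = 1 + (2.17-1)·6.5/7 = 2.086429
θ = twist·z/height = -22°·6.5/7 = -20.4286° = -0.356546 rad
cos θ = 0.937108, sin θ = -0.349039 (intermediates below are computed at full precision and shown rounded to 5 d.p.)
v1: (-3.5,4) → rotate → (-1.88372,4.97007) → ×s → (-3.93025,10.36970) → (-3.93,10.37)
v2: (-3,0.5) → rotate → (-2.63680,1.51567) → ×s → (-5.50150,3.16234) → (-5.50,3.16)
v3: (-2.5,-2.5) → rotate → (-3.21537,-1.47017) → ×s → (-6.70864,-3.06741) → (-6.71,-3.07)
v4: (1.5,-4) → rotate → (0.00950,-4.27199) → ×s → (0.01983,-8.91320) → (0.02,-8.91)
v5: (4,-4.5) → rotate → (2.17775,-5.61314) → ×s → (4.54373,-11.71142) → (4.54,-11.71)
v6: (2.5,2) → rotate → (3.04085,1.00162) → ×s → (6.34451,2.08980) → (6.34,2.09)
v7: (1.5,4.5) → rotate → (2.97634,3.69343) → ×s → (6.20992,7.70607) → (6.21,7.71)
v8: (0,4.5) → rotate → (1.57068,4.21699) → ×s → (3.27711,8.79844) → (3.28,8.80)

Cross-section at z=6.5: (-3.93,10.37) (-5.50,3.16) (-6.71,-3.07) (0.02,-8.91) (4.54,-11.71) (6.34,2.09) (6.21,7.71) (3.28,8.80)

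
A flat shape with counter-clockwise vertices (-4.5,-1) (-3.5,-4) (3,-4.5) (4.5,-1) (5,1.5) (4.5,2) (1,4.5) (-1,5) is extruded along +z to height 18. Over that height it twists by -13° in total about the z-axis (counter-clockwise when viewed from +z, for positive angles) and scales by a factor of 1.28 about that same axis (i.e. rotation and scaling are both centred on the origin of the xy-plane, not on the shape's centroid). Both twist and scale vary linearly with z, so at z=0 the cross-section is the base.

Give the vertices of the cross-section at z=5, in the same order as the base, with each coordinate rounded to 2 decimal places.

t = z/height = 5/18 = 0.277778
s = 1 + (scale-1)·z/height = 1 + (1.28-1)·5/18 = 1.077778
θ = twist·z/height = -13°·5/18 = -3.6111° = -0.063026 rad
cos θ = 0.998015, sin θ = -0.062984 (intermediates below are computed at full precision and shown rounded to 5 d.p.)
v1: (-4.5,-1) → rotate → (-4.55405,-0.71459) → ×s → (-4.90825,-0.77017) → (-4.91,-0.77)
v2: (-3.5,-4) → rotate → (-3.74499,-3.77161) → ×s → (-4.03626,-4.06496) → (-4.04,-4.06)
v3: (3,-4.5) → rotate → (2.71062,-4.68002) → ×s → (2.92144,-5.04402) → (2.92,-5.04)
v4: (4.5,-1) → rotate → (4.42808,-1.28144) → ×s → (4.77249,-1.38111) → (4.77,-1.38)
v5: (5,1.5) → rotate → (5.08455,1.18210) → ×s → (5.48001,1.27404) → (5.48,1.27)
v6: (4.5,2) → rotate → (4.61703,1.71260) → ×s → (4.97614,1.84580) → (4.98,1.85)
v7: (1,4.5) → rotate → (1.28144,4.42808) → ×s → (1.38111,4.77249) → (1.38,4.77)
v8: (-1,5) → rotate → (-0.68309,5.05306) → ×s → (-0.73622,5.44607) → (-0.74,5.45)

Cross-section at z=5: (-4.91,-0.77) (-4.04,-4.06) (2.92,-5.04) (4.77,-1.38) (5.48,1.27) (4.98,1.85) (1.38,4.77) (-0.74,5.45)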